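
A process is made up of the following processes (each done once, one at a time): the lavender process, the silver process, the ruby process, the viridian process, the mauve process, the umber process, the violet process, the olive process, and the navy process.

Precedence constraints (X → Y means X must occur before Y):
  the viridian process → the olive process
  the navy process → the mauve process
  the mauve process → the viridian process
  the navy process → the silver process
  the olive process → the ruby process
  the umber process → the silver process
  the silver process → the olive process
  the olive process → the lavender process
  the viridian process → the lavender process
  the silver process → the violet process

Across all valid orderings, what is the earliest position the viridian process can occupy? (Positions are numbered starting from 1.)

Working backwards through the constraints from the viridian process, its full set of required predecessors is the mauve process, the navy process — 2 of them.
With 2 mandatory predecessors, the earliest the viridian process can sit is position 2+1 = 3, and placing just those 2 first achieves it.

3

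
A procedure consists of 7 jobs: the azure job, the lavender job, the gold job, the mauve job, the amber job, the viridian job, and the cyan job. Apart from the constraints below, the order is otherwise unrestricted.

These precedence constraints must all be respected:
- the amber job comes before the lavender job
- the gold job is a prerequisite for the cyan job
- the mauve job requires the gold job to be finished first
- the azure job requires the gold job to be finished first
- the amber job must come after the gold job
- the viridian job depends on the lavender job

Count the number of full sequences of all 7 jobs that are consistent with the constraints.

The gold job is the only job with nothing required before it, so every ordering starts there.
Systematically extending each partial ordering one job at a time and counting, there are 120 complete orderings.

120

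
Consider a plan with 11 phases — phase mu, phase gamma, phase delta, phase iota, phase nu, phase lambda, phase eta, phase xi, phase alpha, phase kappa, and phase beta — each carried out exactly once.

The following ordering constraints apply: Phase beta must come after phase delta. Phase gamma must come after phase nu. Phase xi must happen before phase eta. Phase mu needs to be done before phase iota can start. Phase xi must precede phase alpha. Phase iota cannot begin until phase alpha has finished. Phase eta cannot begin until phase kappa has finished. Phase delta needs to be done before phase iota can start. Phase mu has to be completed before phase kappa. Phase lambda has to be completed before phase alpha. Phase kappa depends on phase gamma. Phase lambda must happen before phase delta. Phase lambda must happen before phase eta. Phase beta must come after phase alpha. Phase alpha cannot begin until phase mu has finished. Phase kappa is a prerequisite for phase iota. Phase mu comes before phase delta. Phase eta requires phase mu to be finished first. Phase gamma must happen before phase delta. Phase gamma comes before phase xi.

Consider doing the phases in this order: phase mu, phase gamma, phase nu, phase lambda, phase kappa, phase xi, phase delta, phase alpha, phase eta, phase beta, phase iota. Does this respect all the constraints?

No

Here phase nu comes after phase gamma.
But one of the constraints requires phase nu before phase gamma, so this ordering violates it.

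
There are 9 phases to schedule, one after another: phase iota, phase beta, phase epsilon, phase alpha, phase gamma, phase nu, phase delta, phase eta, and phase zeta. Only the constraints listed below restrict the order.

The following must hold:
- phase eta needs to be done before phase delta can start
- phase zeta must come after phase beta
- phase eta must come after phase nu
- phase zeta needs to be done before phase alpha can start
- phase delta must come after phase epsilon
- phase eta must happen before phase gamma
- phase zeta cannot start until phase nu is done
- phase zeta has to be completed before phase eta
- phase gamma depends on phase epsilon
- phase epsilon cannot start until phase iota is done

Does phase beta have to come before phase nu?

No chain of constraints connects phase beta to phase nu in either direction.
A valid ordering placing phase nu before phase beta exists, so the answer is no.

No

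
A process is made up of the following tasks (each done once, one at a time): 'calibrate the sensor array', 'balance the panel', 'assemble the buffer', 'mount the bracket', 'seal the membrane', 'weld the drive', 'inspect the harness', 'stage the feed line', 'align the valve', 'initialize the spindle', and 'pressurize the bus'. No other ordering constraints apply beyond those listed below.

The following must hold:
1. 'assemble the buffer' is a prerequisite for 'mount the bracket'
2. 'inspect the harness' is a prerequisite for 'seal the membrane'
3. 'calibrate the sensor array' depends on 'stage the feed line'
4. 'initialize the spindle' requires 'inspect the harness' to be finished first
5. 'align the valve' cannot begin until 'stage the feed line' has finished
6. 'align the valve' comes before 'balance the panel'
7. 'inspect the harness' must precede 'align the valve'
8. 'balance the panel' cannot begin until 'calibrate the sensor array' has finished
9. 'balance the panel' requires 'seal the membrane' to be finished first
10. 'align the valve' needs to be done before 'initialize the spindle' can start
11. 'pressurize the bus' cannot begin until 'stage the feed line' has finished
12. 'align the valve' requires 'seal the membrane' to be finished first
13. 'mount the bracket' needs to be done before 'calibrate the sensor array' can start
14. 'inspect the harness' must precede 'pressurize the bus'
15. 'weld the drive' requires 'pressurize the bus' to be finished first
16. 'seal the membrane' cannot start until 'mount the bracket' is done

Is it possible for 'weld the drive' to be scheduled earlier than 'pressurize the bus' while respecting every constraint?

No

Following 'pressurize the bus' → 'weld the drive', 'pressurize the bus' must precede 'weld the drive' in every valid ordering.
So no valid ordering can have 'weld the drive' before 'pressurize the bus'.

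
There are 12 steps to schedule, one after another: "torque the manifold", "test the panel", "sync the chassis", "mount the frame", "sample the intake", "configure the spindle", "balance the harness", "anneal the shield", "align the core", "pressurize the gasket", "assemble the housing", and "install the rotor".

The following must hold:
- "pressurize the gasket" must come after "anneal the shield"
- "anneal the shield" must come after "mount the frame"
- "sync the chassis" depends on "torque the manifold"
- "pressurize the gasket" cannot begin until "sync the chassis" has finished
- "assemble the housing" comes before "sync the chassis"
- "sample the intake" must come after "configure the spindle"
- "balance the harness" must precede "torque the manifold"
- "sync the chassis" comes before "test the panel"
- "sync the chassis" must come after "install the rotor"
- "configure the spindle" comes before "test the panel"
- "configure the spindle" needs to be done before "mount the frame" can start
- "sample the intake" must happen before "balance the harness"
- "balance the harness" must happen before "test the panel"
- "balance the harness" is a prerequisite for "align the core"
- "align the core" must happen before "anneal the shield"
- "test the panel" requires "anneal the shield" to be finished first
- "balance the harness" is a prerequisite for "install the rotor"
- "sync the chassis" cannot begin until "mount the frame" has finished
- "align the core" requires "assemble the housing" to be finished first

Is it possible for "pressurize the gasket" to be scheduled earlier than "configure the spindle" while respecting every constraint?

Following "configure the spindle" → "mount the frame" → "sync the chassis" → "pressurize the gasket", "configure the spindle" must precede "pressurize the gasket" in every valid ordering.
Hence "pressurize the gasket" can never be scheduled before "configure the spindle".

No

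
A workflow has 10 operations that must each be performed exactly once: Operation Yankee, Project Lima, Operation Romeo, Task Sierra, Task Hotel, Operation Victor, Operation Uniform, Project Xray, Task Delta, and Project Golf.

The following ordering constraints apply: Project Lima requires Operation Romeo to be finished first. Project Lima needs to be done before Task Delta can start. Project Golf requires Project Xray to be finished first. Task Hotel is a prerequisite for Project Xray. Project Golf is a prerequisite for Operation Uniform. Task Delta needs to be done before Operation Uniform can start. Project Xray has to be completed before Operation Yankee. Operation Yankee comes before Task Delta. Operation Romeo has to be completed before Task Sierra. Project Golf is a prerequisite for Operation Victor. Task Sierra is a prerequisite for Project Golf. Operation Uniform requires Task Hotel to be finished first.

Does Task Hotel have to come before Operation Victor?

Yes

Tracing the constraints gives a chain: Task Hotel → Project Xray → Project Golf → Operation Victor.
Hence Task Hotel necessarily comes before Operation Victor.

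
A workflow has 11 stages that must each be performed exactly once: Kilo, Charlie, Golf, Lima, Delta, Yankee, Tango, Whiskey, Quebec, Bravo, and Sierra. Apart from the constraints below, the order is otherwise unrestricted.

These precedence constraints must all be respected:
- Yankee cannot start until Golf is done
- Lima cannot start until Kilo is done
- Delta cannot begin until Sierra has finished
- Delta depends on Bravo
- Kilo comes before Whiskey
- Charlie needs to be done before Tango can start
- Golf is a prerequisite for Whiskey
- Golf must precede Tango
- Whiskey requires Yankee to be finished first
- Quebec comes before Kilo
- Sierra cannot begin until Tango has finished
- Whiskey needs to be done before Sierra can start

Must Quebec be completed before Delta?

Tracing the constraints gives a chain: Quebec → Kilo → Whiskey → Sierra → Delta.
That forces Quebec before Delta in every valid schedule.

Yes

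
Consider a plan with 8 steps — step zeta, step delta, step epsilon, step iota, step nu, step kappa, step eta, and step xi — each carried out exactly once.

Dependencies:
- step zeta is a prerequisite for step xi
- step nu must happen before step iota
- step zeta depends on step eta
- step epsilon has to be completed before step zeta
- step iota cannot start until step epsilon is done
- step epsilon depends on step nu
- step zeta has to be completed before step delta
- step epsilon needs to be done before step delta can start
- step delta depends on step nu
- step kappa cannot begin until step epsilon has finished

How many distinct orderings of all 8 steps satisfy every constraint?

2 steps have no prerequisites (step nu, step eta), so any of them could come first.
Systematically extending each partial ordering one step at a time and counting, there are 140 complete orderings.

140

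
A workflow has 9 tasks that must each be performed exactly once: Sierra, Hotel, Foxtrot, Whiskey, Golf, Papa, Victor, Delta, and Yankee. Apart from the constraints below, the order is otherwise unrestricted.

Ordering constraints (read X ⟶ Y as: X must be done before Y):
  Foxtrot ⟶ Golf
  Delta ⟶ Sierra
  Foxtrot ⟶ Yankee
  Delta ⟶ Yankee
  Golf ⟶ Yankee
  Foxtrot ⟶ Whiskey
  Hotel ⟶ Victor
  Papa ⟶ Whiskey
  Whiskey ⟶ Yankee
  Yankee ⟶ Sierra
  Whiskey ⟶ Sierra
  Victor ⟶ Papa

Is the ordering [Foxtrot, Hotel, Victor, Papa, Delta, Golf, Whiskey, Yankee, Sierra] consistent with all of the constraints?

Checking each listed constraint against this order: for instance, Foxtrot is in position 1 and Yankee in position 8, so that constraint holds — and the remaining constraints check out the same way.

Yes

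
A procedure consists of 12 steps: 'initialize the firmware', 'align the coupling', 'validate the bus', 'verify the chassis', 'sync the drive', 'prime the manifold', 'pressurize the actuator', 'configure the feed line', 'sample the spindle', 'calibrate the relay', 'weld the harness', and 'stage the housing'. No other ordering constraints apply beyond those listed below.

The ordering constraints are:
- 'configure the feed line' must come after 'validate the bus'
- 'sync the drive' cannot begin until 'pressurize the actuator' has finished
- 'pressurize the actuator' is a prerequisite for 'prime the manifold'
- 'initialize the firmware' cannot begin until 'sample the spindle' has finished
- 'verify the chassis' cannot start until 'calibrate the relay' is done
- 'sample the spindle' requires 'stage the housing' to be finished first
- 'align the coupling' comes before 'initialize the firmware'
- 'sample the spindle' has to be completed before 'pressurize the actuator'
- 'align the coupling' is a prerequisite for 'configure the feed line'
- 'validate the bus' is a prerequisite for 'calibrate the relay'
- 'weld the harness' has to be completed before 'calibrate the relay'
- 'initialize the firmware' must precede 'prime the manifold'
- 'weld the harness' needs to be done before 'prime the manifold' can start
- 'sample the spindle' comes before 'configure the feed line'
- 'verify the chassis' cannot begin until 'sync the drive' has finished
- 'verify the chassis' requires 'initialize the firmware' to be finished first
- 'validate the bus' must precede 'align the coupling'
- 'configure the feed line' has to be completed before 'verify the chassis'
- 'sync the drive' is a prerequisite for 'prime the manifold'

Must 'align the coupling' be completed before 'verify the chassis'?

Yes

Following the dependencies: 'align the coupling' → 'initialize the firmware' → 'verify the chassis'.
That forces 'align the coupling' before 'verify the chassis' in every valid schedule.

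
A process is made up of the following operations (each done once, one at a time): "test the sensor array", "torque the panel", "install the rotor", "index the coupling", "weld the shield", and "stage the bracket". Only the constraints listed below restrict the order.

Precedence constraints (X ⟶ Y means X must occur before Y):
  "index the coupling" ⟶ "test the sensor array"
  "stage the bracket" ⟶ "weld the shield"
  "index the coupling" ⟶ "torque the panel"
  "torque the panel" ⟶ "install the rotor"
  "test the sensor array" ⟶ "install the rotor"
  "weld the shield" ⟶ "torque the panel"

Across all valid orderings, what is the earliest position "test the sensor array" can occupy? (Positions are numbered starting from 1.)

2

Working backwards through the constraints from "test the sensor array", its only required predecessor is "index the coupling".
With 1 mandatory predecessor, the earliest "test the sensor array" can sit is position 1+1 = 2, and placing just that one first achieves it.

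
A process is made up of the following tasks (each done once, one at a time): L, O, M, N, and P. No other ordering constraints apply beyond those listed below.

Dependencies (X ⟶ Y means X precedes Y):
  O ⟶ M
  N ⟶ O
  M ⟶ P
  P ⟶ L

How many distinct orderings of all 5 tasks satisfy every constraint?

Only N has no prerequisites, so it must go first.
Every task is then forced in turn, so only 1 complete ordering is consistent with the constraints.

1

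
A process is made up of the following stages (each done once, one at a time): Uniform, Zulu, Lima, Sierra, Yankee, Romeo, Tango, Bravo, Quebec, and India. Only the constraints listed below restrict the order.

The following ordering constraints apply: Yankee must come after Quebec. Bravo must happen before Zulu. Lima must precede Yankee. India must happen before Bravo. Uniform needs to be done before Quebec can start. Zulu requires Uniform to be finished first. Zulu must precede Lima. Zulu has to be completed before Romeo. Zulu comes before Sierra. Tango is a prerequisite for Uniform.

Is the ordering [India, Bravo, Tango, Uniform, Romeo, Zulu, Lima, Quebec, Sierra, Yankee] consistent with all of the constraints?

In the proposed order, Romeo appears before Zulu.
But one of the constraints requires Zulu before Romeo, so this ordering violates it.

No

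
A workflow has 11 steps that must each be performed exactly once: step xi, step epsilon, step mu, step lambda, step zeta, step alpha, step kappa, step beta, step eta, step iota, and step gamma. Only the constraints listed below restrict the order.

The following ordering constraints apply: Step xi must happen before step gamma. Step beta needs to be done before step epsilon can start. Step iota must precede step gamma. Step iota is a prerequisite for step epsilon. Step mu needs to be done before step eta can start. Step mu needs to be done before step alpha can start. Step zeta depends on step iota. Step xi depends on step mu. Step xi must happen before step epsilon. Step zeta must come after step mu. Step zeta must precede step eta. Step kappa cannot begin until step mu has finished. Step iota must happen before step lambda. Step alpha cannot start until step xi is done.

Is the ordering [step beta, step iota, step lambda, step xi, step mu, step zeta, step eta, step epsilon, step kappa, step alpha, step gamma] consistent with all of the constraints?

No

The sequence places step xi ahead of step mu.
Since step mu is required before step xi, the ordering is invalid.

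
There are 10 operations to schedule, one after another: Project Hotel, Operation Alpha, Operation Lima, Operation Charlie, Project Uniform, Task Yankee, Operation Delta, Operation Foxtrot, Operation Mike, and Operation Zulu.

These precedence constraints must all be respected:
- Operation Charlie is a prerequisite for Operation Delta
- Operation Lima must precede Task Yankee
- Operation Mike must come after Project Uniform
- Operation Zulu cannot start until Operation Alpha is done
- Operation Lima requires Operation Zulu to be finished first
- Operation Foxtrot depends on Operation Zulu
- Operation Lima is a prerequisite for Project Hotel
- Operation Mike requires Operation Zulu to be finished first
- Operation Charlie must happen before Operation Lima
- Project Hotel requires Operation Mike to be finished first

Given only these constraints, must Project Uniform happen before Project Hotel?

Yes

Following the dependencies: Project Uniform → Operation Mike → Project Hotel.
That forces Project Uniform before Project Hotel in every valid schedule.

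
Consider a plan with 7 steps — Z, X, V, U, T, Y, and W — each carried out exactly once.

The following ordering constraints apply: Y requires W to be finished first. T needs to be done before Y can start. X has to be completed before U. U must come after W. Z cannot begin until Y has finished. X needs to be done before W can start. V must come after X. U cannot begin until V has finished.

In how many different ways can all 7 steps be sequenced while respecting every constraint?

35

The steps with no prerequisites are X, T; any of them can be placed first.
Enumerating by repeatedly choosing an available step (one whose prerequisites are all placed) gives 35 distinct complete orderings.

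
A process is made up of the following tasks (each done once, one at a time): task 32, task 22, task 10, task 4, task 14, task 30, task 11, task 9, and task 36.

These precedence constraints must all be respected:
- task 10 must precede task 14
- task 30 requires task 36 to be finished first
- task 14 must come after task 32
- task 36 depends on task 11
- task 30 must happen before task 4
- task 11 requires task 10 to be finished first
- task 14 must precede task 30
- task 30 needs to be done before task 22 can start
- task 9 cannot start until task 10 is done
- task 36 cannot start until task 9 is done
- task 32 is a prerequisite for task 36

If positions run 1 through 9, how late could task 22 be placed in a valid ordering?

Nothing depends on task 22, so it can be the final task, position 9.

9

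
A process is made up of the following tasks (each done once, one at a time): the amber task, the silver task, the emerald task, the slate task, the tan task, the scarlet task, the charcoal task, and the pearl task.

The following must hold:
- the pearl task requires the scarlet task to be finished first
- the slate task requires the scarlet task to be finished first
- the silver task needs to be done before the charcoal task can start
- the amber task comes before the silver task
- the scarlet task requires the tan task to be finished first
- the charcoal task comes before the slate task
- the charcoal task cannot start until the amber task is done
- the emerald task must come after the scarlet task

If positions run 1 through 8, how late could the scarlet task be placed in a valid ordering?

5

Following every chain forward from the scarlet task, the tasks that must come later are the emerald task, the slate task, the pearl task — 3 of them.
With 3 mandatory successors out of 8 tasks total, the latest slot for the scarlet task is 8−3 = 5, and it's reachable by doing all non-successors before the scarlet task.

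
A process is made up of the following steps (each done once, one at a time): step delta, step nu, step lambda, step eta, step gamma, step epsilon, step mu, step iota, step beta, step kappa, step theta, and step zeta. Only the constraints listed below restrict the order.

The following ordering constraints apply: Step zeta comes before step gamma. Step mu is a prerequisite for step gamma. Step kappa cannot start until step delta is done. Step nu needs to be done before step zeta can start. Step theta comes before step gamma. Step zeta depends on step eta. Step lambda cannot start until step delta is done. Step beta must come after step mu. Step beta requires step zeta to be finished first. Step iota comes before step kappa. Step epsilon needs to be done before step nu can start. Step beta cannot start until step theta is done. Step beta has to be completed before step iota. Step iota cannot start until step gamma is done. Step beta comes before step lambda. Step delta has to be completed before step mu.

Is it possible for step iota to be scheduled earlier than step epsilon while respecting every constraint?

There is a dependency chain step epsilon → step nu → step zeta → step beta → step iota, so step iota always comes after step epsilon.
So no valid ordering can have step iota before step epsilon.

No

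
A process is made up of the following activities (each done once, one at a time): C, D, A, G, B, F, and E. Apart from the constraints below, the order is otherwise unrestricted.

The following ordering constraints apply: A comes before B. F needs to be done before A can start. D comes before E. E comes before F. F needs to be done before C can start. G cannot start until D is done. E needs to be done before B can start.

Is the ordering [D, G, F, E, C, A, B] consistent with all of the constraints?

The sequence places F ahead of E.
But one of the constraints requires E before F, so this ordering violates it.

No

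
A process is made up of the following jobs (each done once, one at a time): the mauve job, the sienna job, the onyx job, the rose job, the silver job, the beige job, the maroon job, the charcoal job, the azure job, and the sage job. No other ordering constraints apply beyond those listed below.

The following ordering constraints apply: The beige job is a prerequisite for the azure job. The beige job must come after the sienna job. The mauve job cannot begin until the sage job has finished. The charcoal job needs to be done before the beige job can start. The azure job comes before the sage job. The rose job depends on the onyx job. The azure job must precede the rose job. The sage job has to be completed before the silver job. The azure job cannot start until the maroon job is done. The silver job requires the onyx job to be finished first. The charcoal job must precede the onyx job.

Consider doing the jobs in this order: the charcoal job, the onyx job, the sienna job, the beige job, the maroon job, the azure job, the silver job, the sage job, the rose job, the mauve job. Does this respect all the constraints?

No

In the proposed order, the silver job appears before the sage job.
Since the sage job is required before the silver job, the ordering is invalid.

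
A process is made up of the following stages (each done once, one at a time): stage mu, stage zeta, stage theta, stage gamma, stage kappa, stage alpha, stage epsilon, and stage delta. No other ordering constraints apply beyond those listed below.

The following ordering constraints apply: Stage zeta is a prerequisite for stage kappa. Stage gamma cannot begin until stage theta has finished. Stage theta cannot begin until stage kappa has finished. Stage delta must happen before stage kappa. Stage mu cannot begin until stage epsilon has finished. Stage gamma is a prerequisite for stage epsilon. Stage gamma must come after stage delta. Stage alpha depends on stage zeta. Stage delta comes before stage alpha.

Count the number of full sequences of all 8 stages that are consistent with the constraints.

2 stages have no prerequisites (stage zeta, stage delta), so any of them could come first.
Systematically extending each partial ordering one stage at a time and counting, there are 12 complete orderings.

12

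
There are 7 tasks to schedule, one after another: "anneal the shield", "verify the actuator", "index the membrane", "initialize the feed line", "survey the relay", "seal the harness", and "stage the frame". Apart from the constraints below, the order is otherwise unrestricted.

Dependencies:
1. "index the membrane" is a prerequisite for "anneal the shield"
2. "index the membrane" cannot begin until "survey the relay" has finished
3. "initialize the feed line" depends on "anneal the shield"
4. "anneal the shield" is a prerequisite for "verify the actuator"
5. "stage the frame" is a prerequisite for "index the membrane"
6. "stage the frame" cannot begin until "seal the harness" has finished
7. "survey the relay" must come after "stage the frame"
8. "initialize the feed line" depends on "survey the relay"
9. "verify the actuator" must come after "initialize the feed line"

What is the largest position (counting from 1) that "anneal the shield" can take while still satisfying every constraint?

Following every chain forward from "anneal the shield", the tasks that must come later are "verify the actuator", "initialize the feed line" — 2 of them.
With 2 mandatory successors out of 7 tasks total, the latest slot for "anneal the shield" is 7−2 = 5, and it's reachable by doing all non-successors before "anneal the shield".

5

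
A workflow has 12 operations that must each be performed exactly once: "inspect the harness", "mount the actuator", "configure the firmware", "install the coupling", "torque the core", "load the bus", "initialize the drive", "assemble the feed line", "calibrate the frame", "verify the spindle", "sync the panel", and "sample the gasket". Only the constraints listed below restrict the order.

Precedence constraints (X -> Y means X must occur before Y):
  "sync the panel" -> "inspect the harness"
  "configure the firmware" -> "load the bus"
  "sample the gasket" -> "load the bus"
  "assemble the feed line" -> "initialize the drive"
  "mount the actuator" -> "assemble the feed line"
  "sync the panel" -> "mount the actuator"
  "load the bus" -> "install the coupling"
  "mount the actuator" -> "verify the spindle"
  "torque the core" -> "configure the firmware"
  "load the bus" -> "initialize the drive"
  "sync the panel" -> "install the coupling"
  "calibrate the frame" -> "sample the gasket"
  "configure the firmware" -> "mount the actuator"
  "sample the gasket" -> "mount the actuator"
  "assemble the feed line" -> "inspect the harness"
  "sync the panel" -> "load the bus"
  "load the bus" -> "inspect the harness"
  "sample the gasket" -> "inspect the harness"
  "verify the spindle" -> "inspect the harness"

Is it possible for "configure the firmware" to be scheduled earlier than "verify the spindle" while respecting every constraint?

Every valid ordering already has "configure the firmware" before "verify the spindle" (the constraints require it), so in particular at least one does.

Yes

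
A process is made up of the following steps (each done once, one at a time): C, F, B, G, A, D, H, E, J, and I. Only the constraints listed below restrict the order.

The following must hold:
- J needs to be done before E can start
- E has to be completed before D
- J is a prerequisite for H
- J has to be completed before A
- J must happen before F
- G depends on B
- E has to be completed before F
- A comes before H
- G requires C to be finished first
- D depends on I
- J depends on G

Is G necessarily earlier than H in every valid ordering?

There is a constraint chain G → J → H.
So G must precede H in any valid ordering.

Yes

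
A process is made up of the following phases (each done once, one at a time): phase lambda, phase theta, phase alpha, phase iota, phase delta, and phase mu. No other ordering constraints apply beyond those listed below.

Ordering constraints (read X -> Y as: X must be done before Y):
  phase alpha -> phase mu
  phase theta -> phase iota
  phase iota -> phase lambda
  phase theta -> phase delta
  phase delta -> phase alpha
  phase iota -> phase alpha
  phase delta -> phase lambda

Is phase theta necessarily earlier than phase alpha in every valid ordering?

Yes

Chaining the stated constraints: phase theta → phase iota → phase alpha.
So phase theta must precede phase alpha in any valid ordering.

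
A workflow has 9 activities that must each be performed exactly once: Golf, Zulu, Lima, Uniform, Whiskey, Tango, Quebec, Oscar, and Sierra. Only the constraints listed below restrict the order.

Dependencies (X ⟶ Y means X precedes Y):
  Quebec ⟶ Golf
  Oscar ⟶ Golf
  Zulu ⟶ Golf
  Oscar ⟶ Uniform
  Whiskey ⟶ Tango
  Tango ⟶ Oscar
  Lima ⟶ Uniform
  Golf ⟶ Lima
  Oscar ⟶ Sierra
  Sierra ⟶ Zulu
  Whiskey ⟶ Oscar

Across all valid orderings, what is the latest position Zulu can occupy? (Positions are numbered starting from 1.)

The activities that are forced after Zulu, directly or by a chain of constraints, are Golf, Lima, Uniform. That's 3 activities.
With 3 mandatory successors out of 9 activities total, the latest slot for Zulu is 9−3 = 6, and it's reachable by doing all non-successors before Zulu.

6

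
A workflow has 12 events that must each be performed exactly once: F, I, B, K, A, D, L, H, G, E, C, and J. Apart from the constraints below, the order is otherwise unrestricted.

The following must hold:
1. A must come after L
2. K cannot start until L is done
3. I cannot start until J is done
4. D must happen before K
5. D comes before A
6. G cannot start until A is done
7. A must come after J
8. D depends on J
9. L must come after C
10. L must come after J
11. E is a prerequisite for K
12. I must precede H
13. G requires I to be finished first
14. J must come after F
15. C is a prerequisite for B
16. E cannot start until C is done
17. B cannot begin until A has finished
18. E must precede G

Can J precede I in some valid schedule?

Yes

The constraints force J before I, so yes — every valid ordering has J earlier.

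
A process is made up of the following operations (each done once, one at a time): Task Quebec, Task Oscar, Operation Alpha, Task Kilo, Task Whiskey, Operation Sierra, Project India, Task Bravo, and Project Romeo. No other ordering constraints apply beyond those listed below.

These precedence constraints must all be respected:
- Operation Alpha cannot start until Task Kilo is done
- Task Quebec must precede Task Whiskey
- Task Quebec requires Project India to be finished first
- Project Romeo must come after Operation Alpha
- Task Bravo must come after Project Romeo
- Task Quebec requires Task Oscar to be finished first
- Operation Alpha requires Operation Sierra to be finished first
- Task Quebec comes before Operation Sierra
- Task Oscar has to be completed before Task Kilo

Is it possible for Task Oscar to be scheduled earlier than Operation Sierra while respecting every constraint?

Task Oscar is actually forced before Operation Sierra by the constraints, so certainly some valid ordering has Task Oscar first.

Yes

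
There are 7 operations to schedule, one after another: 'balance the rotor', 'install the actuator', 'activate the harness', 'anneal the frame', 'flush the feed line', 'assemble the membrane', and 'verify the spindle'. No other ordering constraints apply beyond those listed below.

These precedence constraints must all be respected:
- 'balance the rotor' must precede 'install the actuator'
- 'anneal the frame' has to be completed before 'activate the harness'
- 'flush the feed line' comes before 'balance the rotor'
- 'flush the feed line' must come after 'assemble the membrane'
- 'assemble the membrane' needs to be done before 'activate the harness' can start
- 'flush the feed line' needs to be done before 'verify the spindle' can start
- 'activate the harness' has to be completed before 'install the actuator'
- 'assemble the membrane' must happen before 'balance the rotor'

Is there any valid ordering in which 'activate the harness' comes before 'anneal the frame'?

No

The constraints give a chain 'anneal the frame' → 'activate the harness', which forces 'anneal the frame' before 'activate the harness'.
So no valid ordering can have 'activate the harness' before 'anneal the frame'.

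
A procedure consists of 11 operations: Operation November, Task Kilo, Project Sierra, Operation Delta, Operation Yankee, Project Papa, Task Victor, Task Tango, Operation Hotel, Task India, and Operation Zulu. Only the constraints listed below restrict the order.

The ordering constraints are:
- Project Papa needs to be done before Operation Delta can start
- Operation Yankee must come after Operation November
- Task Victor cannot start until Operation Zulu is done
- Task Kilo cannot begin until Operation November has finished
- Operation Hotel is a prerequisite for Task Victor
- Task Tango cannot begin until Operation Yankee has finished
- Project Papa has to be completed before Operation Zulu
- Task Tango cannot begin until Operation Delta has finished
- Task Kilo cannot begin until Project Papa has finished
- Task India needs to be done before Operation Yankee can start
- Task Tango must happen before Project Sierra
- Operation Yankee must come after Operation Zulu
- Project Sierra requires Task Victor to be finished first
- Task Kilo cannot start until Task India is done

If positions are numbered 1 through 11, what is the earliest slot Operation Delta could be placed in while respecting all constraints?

2

Working backwards through the constraints from Operation Delta, its only required predecessor is Project Papa.
So at minimum 1 operation comes before Operation Delta, putting Operation Delta no earlier than position 2. That position is achievable by scheduling exactly that predecessor first.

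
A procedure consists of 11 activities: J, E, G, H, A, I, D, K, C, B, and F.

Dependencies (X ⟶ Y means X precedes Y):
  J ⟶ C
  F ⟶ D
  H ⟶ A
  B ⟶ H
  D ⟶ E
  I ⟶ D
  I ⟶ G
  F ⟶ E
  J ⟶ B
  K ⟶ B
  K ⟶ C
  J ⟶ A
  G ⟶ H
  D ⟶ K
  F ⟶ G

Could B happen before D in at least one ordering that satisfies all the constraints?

The constraints give a chain D → K → B, which forces D before B.
So no valid ordering can have B before D.

No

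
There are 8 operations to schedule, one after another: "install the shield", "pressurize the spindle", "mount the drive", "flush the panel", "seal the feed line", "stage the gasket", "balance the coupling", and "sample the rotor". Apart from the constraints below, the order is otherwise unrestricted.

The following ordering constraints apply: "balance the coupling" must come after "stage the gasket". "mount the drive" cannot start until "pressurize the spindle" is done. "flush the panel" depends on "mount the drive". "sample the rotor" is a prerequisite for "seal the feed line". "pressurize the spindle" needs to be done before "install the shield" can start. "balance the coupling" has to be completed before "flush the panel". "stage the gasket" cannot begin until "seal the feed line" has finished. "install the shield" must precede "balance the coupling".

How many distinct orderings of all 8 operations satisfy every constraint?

2 operations have no prerequisites ("pressurize the spindle", "sample the rotor"), so any of them could come first.
Systematically extending each partial ordering one operation at a time and counting, there are 50 complete orderings.

50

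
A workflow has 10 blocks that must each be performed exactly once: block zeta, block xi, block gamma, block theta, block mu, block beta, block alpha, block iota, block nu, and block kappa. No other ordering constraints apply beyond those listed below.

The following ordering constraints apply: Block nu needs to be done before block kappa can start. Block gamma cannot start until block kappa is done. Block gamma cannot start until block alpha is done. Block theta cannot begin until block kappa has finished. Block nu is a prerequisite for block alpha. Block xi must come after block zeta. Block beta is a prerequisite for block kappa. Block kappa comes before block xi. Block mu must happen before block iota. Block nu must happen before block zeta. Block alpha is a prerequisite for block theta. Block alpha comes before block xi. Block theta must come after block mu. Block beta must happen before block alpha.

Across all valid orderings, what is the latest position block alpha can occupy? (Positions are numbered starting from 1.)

7

The blocks that are forced after block alpha, directly or by a chain of constraints, are block xi, block gamma, block theta. That's 3 blocks.
With 3 mandatory successors out of 10 blocks total, the latest slot for block alpha is 10−3 = 7, and it's reachable by doing all non-successors before block alpha.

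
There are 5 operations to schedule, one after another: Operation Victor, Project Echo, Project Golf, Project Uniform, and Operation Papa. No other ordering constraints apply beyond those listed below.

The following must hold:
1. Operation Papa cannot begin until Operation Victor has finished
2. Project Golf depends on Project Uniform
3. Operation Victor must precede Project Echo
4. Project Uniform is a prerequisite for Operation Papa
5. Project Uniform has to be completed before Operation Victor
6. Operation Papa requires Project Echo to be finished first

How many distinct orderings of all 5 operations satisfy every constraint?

Only Project Uniform has no prerequisites, so it must go first.
Enumerating by repeatedly choosing an available operation (one whose prerequisites are all placed) gives 4 distinct complete orderings.

4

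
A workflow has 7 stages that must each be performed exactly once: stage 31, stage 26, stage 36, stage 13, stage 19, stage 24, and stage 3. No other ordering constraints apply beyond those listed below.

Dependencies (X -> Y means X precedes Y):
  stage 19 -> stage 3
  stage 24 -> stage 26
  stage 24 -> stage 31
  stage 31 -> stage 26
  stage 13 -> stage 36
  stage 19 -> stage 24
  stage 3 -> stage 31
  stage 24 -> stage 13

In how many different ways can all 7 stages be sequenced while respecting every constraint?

Stage 19 is the only stage with nothing required before it, so every ordering starts there.
Systematically extending each partial ordering one stage at a time and counting, there are 16 complete orderings.

16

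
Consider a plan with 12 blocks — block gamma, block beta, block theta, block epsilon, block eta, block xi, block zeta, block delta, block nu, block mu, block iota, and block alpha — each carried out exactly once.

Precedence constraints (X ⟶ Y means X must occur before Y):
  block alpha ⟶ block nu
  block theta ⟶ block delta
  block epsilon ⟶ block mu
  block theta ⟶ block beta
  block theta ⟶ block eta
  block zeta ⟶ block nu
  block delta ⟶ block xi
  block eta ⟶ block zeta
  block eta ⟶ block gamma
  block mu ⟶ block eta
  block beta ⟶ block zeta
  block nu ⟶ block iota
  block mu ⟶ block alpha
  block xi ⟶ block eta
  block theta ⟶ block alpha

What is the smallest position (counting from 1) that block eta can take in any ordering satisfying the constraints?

6

The blocks that are forced before block eta, directly or transitively, are block theta, block epsilon, block xi, block delta, block mu. That's 5 blocks.
So at minimum 5 blocks come before block eta, putting block eta no earlier than position 6. That position is achievable by scheduling exactly those predecessors first.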